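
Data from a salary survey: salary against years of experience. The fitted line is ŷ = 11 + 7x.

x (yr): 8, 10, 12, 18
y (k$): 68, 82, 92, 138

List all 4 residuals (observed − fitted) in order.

1, 1, -3, 1

x=8: ŷ = 11 + 7·8 = 67; r = 68 − 67 = 1
x=10: ŷ = 11 + 7·10 = 81; r = 82 − 81 = 1
x=12: ŷ = 11 + 7·12 = 95; r = 92 − 95 = -3
x=18: ŷ = 11 + 7·18 = 137; r = 138 − 137 = 1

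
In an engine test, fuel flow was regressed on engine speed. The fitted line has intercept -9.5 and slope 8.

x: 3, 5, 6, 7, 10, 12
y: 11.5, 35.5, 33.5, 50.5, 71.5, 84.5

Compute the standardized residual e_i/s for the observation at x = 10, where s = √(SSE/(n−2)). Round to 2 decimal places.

0.22

x=3: ŷ = -9.5 + 8·3 = 14.5; e = 11.5 − 14.5 = -3
x=5: ŷ = -9.5 + 8·5 = 30.5; e = 35.5 − 30.5 = 5
x=6: ŷ = -9.5 + 8·6 = 38.5; e = 33.5 − 38.5 = -5
x=7: ŷ = -9.5 + 8·7 = 46.5; e = 50.5 − 46.5 = 4
x=10: ŷ = -9.5 + 8·10 = 70.5; e = 71.5 − 70.5 = 1
x=12: ŷ = -9.5 + 8·12 = 86.5; e = 84.5 − 86.5 = -2
SSE = 9 + 25 + 25 + 16 + 1 + 4 = 80
s = √(80/4) = 4.47214
e/s = 1 / 4.47214 = 0.22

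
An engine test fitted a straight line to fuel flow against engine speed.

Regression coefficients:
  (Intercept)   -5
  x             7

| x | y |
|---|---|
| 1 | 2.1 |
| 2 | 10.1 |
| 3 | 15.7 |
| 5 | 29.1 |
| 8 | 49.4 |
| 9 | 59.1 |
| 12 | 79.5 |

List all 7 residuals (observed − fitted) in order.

x=1: ŷ = -5 + 7·1 = 2; e = 2.1 − 2 = 0.1
x=2: ŷ = -5 + 7·2 = 9; e = 10.1 − 9 = 1.1
x=3: ŷ = -5 + 7·3 = 16; e = 15.7 − 16 = -0.3
x=5: ŷ = -5 + 7·5 = 30; e = 29.1 − 30 = -0.9
x=8: ŷ = -5 + 7·8 = 51; e = 49.4 − 51 = -1.6
x=9: ŷ = -5 + 7·9 = 58; e = 59.1 − 58 = 1.1
x=12: ŷ = -5 + 7·12 = 79; e = 79.5 − 79 = 0.5

0.1, 1.1, -0.3, -0.9, -1.6, 1.1, 0.5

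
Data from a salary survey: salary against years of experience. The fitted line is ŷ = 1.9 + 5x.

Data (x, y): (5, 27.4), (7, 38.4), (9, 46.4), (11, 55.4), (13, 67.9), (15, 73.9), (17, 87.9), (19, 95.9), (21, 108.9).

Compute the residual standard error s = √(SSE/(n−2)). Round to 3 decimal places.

s = 1.732

x=5: ŷ = 1.9 + 5·5 = 26.9; e = 27.4 − 26.9 = 0.5
x=7: ŷ = 1.9 + 5·7 = 36.9; e = 38.4 − 36.9 = 1.5
x=9: ŷ = 1.9 + 5·9 = 46.9; e = 46.4 − 46.9 = -0.5
x=11: ŷ = 1.9 + 5·11 = 56.9; e = 55.4 − 56.9 = -1.5
x=13: ŷ = 1.9 + 5·13 = 66.9; e = 67.9 − 66.9 = 1
x=15: ŷ = 1.9 + 5·15 = 76.9; e = 73.9 − 76.9 = -3
x=17: ŷ = 1.9 + 5·17 = 86.9; e = 87.9 − 86.9 = 1
x=19: ŷ = 1.9 + 5·19 = 96.9; e = 95.9 − 96.9 = -1
x=21: ŷ = 1.9 + 5·21 = 106.9; e = 108.9 − 106.9 = 2
SSE = 0.25 + 2.25 + 0.25 + 2.25 + 1 + 9 + 1 + 1 + 4 = 21
s = √(21/7) = √3 ≈ 1.732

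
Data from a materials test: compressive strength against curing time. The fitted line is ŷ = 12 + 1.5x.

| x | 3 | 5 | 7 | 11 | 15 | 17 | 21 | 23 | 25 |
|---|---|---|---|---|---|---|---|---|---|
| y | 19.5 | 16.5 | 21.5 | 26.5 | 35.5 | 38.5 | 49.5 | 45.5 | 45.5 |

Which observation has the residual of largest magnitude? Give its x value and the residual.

x=3: ŷ = 12 + 1.5·3 = 16.5; r = 19.5 − 16.5 = 3
x=5: ŷ = 12 + 1.5·5 = 19.5; r = 16.5 − 19.5 = -3
x=7: ŷ = 12 + 1.5·7 = 22.5; r = 21.5 − 22.5 = -1
x=11: ŷ = 12 + 1.5·11 = 28.5; r = 26.5 − 28.5 = -2
x=15: ŷ = 12 + 1.5·15 = 34.5; r = 35.5 − 34.5 = 1
x=17: ŷ = 12 + 1.5·17 = 37.5; r = 38.5 − 37.5 = 1
x=21: ŷ = 12 + 1.5·21 = 43.5; r = 49.5 − 43.5 = 6
x=23: ŷ = 12 + 1.5·23 = 46.5; r = 45.5 − 46.5 = -1
x=25: ŷ = 12 + 1.5·25 = 49.5; r = 45.5 − 49.5 = -4
Largest |r| is 6 at x = 21, residual 6.

x = 21, r = 6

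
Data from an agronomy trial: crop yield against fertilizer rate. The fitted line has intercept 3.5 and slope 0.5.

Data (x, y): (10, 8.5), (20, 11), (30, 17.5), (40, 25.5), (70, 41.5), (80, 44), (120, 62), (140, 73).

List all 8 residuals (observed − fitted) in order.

0, -2.5, -1, 2, 3, 0.5, -1.5, -0.5

x=10: ŷ = 3.5 + 0.5·10 = 8.5; r = 8.5 − 8.5 = 0
x=20: ŷ = 3.5 + 0.5·20 = 13.5; r = 11 − 13.5 = -2.5
x=30: ŷ = 3.5 + 0.5·30 = 18.5; r = 17.5 − 18.5 = -1
x=40: ŷ = 3.5 + 0.5·40 = 23.5; r = 25.5 − 23.5 = 2
x=70: ŷ = 3.5 + 0.5·70 = 38.5; r = 41.5 − 38.5 = 3
x=80: ŷ = 3.5 + 0.5·80 = 43.5; r = 44 − 43.5 = 0.5
x=120: ŷ = 3.5 + 0.5·120 = 63.5; r = 62 − 63.5 = -1.5
x=140: ŷ = 3.5 + 0.5·140 = 73.5; r = 73 − 73.5 = -0.5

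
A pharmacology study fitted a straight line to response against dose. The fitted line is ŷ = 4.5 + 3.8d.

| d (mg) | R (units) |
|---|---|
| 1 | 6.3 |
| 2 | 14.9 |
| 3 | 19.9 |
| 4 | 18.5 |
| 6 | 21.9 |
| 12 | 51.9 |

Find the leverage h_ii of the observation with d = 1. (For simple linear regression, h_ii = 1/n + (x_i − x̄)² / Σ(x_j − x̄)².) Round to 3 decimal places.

d̄ = (1 + 2 + 3 + 4 + 6 + 12)/6 = 4.66667
Σ(d − d̄)² = 13.4444 + 7.11111 + 2.77778 + 0.444444 + 1.77778 + 53.7778 = 79.3333
h = 1/6 + (-3.66667)²/79.3333 = 0.166667 + 0.169468 = 0.336

h = 0.336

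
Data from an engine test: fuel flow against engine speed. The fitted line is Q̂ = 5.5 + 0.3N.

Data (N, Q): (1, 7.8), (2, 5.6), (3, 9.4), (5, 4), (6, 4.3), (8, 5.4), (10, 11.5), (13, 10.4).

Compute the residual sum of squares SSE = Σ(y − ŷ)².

SSE = 47.5

N=1: Q̂ = 5.5 + 0.3·1 = 5.8; e = 7.8 − 5.8 = 2
N=2: Q̂ = 5.5 + 0.3·2 = 6.1; e = 5.6 − 6.1 = -0.5
N=3: Q̂ = 5.5 + 0.3·3 = 6.4; e = 9.4 − 6.4 = 3
N=5: Q̂ = 5.5 + 0.3·5 = 7; e = 4 − 7 = -3
N=6: Q̂ = 5.5 + 0.3·6 = 7.3; e = 4.3 − 7.3 = -3
N=8: Q̂ = 5.5 + 0.3·8 = 7.9; e = 5.4 − 7.9 = -2.5
N=10: Q̂ = 5.5 + 0.3·10 = 8.5; e = 11.5 − 8.5 = 3
N=13: Q̂ = 5.5 + 0.3·13 = 9.4; e = 10.4 − 9.4 = 1
SSE = 4 + 0.25 + 9 + 9 + 9 + 6.25 + 9 + 1 = 47.5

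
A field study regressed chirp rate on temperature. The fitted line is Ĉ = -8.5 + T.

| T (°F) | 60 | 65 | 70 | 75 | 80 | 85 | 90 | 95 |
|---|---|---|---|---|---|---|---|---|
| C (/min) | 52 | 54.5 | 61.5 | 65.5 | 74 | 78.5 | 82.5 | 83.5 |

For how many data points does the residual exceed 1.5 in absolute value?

T=60: Ĉ = -8.5 + 60 = 51.5; r = 52 − 51.5 = 0.5
T=65: Ĉ = -8.5 + 65 = 56.5; r = 54.5 − 56.5 = -2
T=70: Ĉ = -8.5 + 70 = 61.5; r = 61.5 − 61.5 = 0
T=75: Ĉ = -8.5 + 75 = 66.5; r = 65.5 − 66.5 = -1
T=80: Ĉ = -8.5 + 80 = 71.5; r = 74 − 71.5 = 2.5
T=85: Ĉ = -8.5 + 85 = 76.5; r = 78.5 − 76.5 = 2
T=90: Ĉ = -8.5 + 90 = 81.5; r = 82.5 − 81.5 = 1
T=95: Ĉ = -8.5 + 95 = 86.5; r = 83.5 − 86.5 = -3
|r| > 1.5: T=65 (|r|=2), T=80 (|r|=2.5), T=85 (|r|=2), T=95 (|r|=3) → 4

4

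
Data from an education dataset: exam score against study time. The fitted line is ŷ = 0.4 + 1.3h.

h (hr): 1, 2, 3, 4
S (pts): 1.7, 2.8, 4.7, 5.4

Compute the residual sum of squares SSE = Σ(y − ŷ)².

SSE = 0.24

h=1: ŷ = 0.4 + 1.3·1 = 1.7; e = 1.7 − 1.7 = 0
h=2: ŷ = 0.4 + 1.3·2 = 3; e = 2.8 − 3 = -0.2
h=3: ŷ = 0.4 + 1.3·3 = 4.3; e = 4.7 − 4.3 = 0.4
h=4: ŷ = 0.4 + 1.3·4 = 5.6; e = 5.4 − 5.6 = -0.2
SSE = 0 + 0.04 + 0.16 + 0.04 = 0.24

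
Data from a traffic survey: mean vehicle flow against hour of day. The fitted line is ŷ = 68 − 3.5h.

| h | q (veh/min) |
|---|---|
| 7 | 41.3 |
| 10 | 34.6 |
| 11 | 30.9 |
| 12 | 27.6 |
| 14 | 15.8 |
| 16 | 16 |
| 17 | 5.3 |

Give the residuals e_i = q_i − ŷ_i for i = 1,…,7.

-2.2, 1.6, 1.4, 1.6, -3.2, 4, -3.2

h=7: ŷ = 68 − 3.5·7 = 43.5; e = 41.3 − 43.5 = -2.2
h=10: ŷ = 68 − 3.5·10 = 33; e = 34.6 − 33 = 1.6
h=11: ŷ = 68 − 3.5·11 = 29.5; e = 30.9 − 29.5 = 1.4
h=12: ŷ = 68 − 3.5·12 = 26; e = 27.6 − 26 = 1.6
h=14: ŷ = 68 − 3.5·14 = 19; e = 15.8 − 19 = -3.2
h=16: ŷ = 68 − 3.5·16 = 12; e = 16 − 12 = 4
h=17: ŷ = 68 − 3.5·17 = 8.5; e = 5.3 − 8.5 = -3.2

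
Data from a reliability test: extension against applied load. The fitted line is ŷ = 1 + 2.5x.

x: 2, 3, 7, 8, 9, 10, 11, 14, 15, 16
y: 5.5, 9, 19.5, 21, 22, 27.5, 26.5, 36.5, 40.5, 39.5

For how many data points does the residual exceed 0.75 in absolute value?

6

x=2: ŷ = 1 + 2.5·2 = 6; e = 5.5 − 6 = -0.5
x=3: ŷ = 1 + 2.5·3 = 8.5; e = 9 − 8.5 = 0.5
x=7: ŷ = 1 + 2.5·7 = 18.5; e = 19.5 − 18.5 = 1
x=8: ŷ = 1 + 2.5·8 = 21; e = 21 − 21 = 0
x=9: ŷ = 1 + 2.5·9 = 23.5; e = 22 − 23.5 = -1.5
x=10: ŷ = 1 + 2.5·10 = 26; e = 27.5 − 26 = 1.5
x=11: ŷ = 1 + 2.5·11 = 28.5; e = 26.5 − 28.5 = -2
x=14: ŷ = 1 + 2.5·14 = 36; e = 36.5 − 36 = 0.5
x=15: ŷ = 1 + 2.5·15 = 38.5; e = 40.5 − 38.5 = 2
x=16: ŷ = 1 + 2.5·16 = 41; e = 39.5 − 41 = -1.5
|e| > 0.75: x=7 (|e|=1), x=9 (|e|=1.5), x=10 (|e|=1.5), x=11 (|e|=2), x=15 (|e|=2), x=16 (|e|=1.5) → 6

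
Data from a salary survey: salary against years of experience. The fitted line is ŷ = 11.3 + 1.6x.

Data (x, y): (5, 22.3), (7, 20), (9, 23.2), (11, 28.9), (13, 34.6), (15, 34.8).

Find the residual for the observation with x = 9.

ŷ = 11.3 + 1.6·9 = 25.7
r = 23.2 − 25.7 = -2.5

r = -2.5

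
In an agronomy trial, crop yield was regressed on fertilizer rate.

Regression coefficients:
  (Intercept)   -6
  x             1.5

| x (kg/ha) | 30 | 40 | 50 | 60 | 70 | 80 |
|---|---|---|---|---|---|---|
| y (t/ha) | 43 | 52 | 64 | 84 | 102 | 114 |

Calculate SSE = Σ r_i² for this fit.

SSE = 54

x=30: ŷ = -6 + 1.5·30 = 39; r = 43 − 39 = 4
x=40: ŷ = -6 + 1.5·40 = 54; r = 52 − 54 = -2
x=50: ŷ = -6 + 1.5·50 = 69; r = 64 − 69 = -5
x=60: ŷ = -6 + 1.5·60 = 84; r = 84 − 84 = 0
x=70: ŷ = -6 + 1.5·70 = 99; r = 102 − 99 = 3
x=80: ŷ = -6 + 1.5·80 = 114; r = 114 − 114 = 0
SSE = 16 + 4 + 25 + 0 + 9 + 0 = 54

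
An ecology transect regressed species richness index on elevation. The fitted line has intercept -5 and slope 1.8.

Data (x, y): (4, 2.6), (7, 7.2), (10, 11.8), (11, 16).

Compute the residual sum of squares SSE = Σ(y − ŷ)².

SSE = 3.2

x=4: ŷ = -5 + 1.8·4 = 2.2; r = 2.6 − 2.2 = 0.4
x=7: ŷ = -5 + 1.8·7 = 7.6; r = 7.2 − 7.6 = -0.4
x=10: ŷ = -5 + 1.8·10 = 13; r = 11.8 − 13 = -1.2
x=11: ŷ = -5 + 1.8·11 = 14.8; r = 16 − 14.8 = 1.2
SSE = 0.16 + 0.16 + 1.44 + 1.44 = 3.2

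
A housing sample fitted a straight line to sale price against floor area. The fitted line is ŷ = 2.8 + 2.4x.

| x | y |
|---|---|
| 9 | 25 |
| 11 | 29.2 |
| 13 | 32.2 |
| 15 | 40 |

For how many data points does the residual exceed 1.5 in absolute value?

1

x=9: ŷ = 2.8 + 2.4·9 = 24.4; e = 25 − 24.4 = 0.6
x=11: ŷ = 2.8 + 2.4·11 = 29.2; e = 29.2 − 29.2 = 0
x=13: ŷ = 2.8 + 2.4·13 = 34; e = 32.2 − 34 = -1.8
x=15: ŷ = 2.8 + 2.4·15 = 38.8; e = 40 − 38.8 = 1.2
|e| > 1.5: x=13 (|e|=1.8) → 1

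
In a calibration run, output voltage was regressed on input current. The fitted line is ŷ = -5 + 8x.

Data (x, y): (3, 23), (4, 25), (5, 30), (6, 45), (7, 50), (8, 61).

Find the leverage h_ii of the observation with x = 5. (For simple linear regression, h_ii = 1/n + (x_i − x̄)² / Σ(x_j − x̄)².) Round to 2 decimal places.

h = 0.18

x̄ = (3 + 4 + 5 + 6 + 7 + 8)/6 = 5.5
Σ(x − x̄)² = 6.25 + 2.25 + 0.25 + 0.25 + 2.25 + 6.25 = 17.5
h = 1/6 + (-0.5)²/17.5 = 0.166667 + 0.0142857 = 0.18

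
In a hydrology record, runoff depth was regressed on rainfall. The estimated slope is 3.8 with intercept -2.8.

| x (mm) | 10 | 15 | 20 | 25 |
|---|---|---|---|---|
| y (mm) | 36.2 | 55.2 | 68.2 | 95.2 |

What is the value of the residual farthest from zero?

r = -5

x=10: ŷ = -2.8 + 3.8·10 = 35.2; r = 36.2 − 35.2 = 1
x=15: ŷ = -2.8 + 3.8·15 = 54.2; r = 55.2 − 54.2 = 1
x=20: ŷ = -2.8 + 3.8·20 = 73.2; r = 68.2 − 73.2 = -5
x=25: ŷ = -2.8 + 3.8·25 = 92.2; r = 95.2 − 92.2 = 3
Largest |r| is 5 at x = 20, residual -5.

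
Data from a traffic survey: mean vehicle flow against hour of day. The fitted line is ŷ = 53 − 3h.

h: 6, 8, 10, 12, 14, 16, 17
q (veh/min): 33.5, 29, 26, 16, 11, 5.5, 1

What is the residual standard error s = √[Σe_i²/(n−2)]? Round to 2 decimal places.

h=6: ŷ = 53 − 3·6 = 35; e = 33.5 − 35 = -1.5
h=8: ŷ = 53 − 3·8 = 29; e = 29 − 29 = 0
h=10: ŷ = 53 − 3·10 = 23; e = 26 − 23 = 3
h=12: ŷ = 53 − 3·12 = 17; e = 16 − 17 = -1
h=14: ŷ = 53 − 3·14 = 11; e = 11 − 11 = 0
h=16: ŷ = 53 − 3·16 = 5; e = 5.5 − 5 = 0.5
h=17: ŷ = 53 − 3·17 = 2; e = 1 − 2 = -1
SSE = 2.25 + 0 + 9 + 1 + 0 + 0.25 + 1 = 13.5
s = √(13.5/5) = √2.7 ≈ 1.64

s = 1.64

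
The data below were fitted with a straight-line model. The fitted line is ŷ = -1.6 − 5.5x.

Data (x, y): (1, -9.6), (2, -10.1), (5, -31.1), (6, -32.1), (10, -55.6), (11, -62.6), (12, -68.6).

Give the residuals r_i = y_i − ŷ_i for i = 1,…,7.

x=1: ŷ = -1.6 − 5.5·1 = -7.1; r = -9.6 − (-7.1) = -2.5
x=2: ŷ = -1.6 − 5.5·2 = -12.6; r = -10.1 − (-12.6) = 2.5
x=5: ŷ = -1.6 − 5.5·5 = -29.1; r = -31.1 − (-29.1) = -2
x=6: ŷ = -1.6 − 5.5·6 = -34.6; r = -32.1 − (-34.6) = 2.5
x=10: ŷ = -1.6 − 5.5·10 = -56.6; r = -55.6 − (-56.6) = 1
x=11: ŷ = -1.6 − 5.5·11 = -62.1; r = -62.6 − (-62.1) = -0.5
x=12: ŷ = -1.6 − 5.5·12 = -67.6; r = -68.6 − (-67.6) = -1

-2.5, 2.5, -2, 2.5, 1, -0.5, -1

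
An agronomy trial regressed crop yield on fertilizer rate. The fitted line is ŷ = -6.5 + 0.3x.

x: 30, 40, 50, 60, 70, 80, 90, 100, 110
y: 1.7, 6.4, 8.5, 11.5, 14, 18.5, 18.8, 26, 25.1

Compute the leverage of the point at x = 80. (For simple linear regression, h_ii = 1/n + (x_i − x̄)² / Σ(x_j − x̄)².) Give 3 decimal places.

x̄ = (30 + 40 + 50 + 60 + 70 + 80 + 90 + 100 + 110)/9 = 70
Σ(x − x̄)² = 1600 + 900 + 400 + 100 + 0 + 100 + 400 + 900 + 1600 = 6000
h = 1/9 + (10)²/6000 = 0.111111 + 0.0166667 = 0.128

h = 0.128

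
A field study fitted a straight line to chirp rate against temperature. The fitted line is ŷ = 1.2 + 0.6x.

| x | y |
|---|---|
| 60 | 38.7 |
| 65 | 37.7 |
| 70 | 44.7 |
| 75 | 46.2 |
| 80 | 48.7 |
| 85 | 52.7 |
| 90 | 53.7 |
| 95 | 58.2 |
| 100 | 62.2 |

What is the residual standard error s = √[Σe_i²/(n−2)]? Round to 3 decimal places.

s = 1.439

x=60: ŷ = 1.2 + 0.6·60 = 37.2; e = 38.7 − 37.2 = 1.5
x=65: ŷ = 1.2 + 0.6·65 = 40.2; e = 37.7 − 40.2 = -2.5
x=70: ŷ = 1.2 + 0.6·70 = 43.2; e = 44.7 − 43.2 = 1.5
x=75: ŷ = 1.2 + 0.6·75 = 46.2; e = 46.2 − 46.2 = 0
x=80: ŷ = 1.2 + 0.6·80 = 49.2; e = 48.7 − 49.2 = -0.5
x=85: ŷ = 1.2 + 0.6·85 = 52.2; e = 52.7 − 52.2 = 0.5
x=90: ŷ = 1.2 + 0.6·90 = 55.2; e = 53.7 − 55.2 = -1.5
x=95: ŷ = 1.2 + 0.6·95 = 58.2; e = 58.2 − 58.2 = 0
x=100: ŷ = 1.2 + 0.6·100 = 61.2; e = 62.2 − 61.2 = 1
SSE = 2.25 + 6.25 + 2.25 + 0 + 0.25 + 0.25 + 2.25 + 0 + 1 = 14.5
s = √(14.5/7) = √2.07143 ≈ 1.439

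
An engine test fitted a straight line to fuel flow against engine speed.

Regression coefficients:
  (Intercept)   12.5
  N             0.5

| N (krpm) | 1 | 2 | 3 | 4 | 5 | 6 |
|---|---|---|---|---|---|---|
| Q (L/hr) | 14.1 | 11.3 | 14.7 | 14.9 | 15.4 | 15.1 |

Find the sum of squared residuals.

SSE = 7.02

N=1: Q̂ = 12.5 + 0.5·1 = 13; r = 14.1 − 13 = 1.1
N=2: Q̂ = 12.5 + 0.5·2 = 13.5; r = 11.3 − 13.5 = -2.2
N=3: Q̂ = 12.5 + 0.5·3 = 14; r = 14.7 − 14 = 0.7
N=4: Q̂ = 12.5 + 0.5·4 = 14.5; r = 14.9 − 14.5 = 0.4
N=5: Q̂ = 12.5 + 0.5·5 = 15; r = 15.4 − 15 = 0.4
N=6: Q̂ = 12.5 + 0.5·6 = 15.5; r = 15.1 − 15.5 = -0.4
SSE = 1.21 + 4.84 + 0.49 + 0.16 + 0.16 + 0.16 = 7.02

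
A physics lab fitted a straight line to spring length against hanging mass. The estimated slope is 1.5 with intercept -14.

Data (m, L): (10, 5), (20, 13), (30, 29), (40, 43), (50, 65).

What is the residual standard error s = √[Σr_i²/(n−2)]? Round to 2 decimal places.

m=10: ŷ = -14 + 1.5·10 = 1; r = 5 − 1 = 4
m=20: ŷ = -14 + 1.5·20 = 16; r = 13 − 16 = -3
m=30: ŷ = -14 + 1.5·30 = 31; r = 29 − 31 = -2
m=40: ŷ = -14 + 1.5·40 = 46; r = 43 − 46 = -3
m=50: ŷ = -14 + 1.5·50 = 61; r = 65 − 61 = 4
SSE = 16 + 9 + 4 + 9 + 16 = 54
s = √(54/3) = √18 ≈ 4.24

s = 4.24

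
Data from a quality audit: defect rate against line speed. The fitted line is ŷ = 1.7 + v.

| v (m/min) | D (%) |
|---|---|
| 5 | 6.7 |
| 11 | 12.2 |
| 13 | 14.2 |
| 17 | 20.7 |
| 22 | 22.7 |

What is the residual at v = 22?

ŷ = 1.7 + 22 = 23.7
e = 22.7 − 23.7 = -1

e = -1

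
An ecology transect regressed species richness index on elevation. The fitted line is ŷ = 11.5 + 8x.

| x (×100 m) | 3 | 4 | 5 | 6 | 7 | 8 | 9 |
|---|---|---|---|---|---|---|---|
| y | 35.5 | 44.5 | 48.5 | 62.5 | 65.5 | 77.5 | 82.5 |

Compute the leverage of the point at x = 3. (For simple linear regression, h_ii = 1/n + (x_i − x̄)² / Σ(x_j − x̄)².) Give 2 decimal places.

x̄ = (3 + 4 + 5 + 6 + 7 + 8 + 9)/7 = 6
Σ(x − x̄)² = 9 + 4 + 1 + 0 + 1 + 4 + 9 = 28
h = 1/7 + (-3)²/28 = 0.142857 + 0.321429 = 0.46

h = 0.46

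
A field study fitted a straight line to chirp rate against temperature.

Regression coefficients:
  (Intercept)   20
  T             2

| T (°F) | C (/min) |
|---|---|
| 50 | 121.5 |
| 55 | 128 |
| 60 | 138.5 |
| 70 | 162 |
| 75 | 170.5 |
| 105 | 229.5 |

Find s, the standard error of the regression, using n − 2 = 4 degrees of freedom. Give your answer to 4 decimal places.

s = 1.8028

T=50: Ĉ = 20 + 2·50 = 120; r = 121.5 − 120 = 1.5
T=55: Ĉ = 20 + 2·55 = 130; r = 128 − 130 = -2
T=60: Ĉ = 20 + 2·60 = 140; r = 138.5 − 140 = -1.5
T=70: Ĉ = 20 + 2·70 = 160; r = 162 − 160 = 2
T=75: Ĉ = 20 + 2·75 = 170; r = 170.5 − 170 = 0.5
T=105: Ĉ = 20 + 2·105 = 230; r = 229.5 − 230 = -0.5
SSE = 2.25 + 4 + 2.25 + 4 + 0.25 + 0.25 = 13
s = √(13/4) = √3.25 ≈ 1.8028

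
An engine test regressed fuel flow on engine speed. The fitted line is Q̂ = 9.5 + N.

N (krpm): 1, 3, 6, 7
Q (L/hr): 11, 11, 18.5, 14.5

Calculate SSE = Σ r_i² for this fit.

N=1: Q̂ = 9.5 + 1 = 10.5; r = 11 − 10.5 = 0.5
N=3: Q̂ = 9.5 + 3 = 12.5; r = 11 − 12.5 = -1.5
N=6: Q̂ = 9.5 + 6 = 15.5; r = 18.5 − 15.5 = 3
N=7: Q̂ = 9.5 + 7 = 16.5; r = 14.5 − 16.5 = -2
SSE = 0.25 + 2.25 + 9 + 4 = 15.5

SSE = 15.5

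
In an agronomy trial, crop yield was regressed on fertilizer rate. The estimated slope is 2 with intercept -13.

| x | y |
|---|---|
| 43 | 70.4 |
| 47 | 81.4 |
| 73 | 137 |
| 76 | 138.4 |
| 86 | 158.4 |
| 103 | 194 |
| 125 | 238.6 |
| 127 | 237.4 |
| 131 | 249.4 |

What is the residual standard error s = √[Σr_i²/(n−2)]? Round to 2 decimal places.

s = 2.40

x=43: ŷ = -13 + 2·43 = 73; r = 70.4 − 73 = -2.6
x=47: ŷ = -13 + 2·47 = 81; r = 81.4 − 81 = 0.4
x=73: ŷ = -13 + 2·73 = 133; r = 137 − 133 = 4
x=76: ŷ = -13 + 2·76 = 139; r = 138.4 − 139 = -0.6
x=86: ŷ = -13 + 2·86 = 159; r = 158.4 − 159 = -0.6
x=103: ŷ = -13 + 2·103 = 193; r = 194 − 193 = 1
x=125: ŷ = -13 + 2·125 = 237; r = 238.6 − 237 = 1.6
x=127: ŷ = -13 + 2·127 = 241; r = 237.4 − 241 = -3.6
x=131: ŷ = -13 + 2·131 = 249; r = 249.4 − 249 = 0.4
SSE = 6.76 + 0.16 + 16 + 0.36 + 0.36 + 1 + 2.56 + 12.96 + 0.16 = 40.32
s = √(40.32/7) = √5.76 ≈ 2.40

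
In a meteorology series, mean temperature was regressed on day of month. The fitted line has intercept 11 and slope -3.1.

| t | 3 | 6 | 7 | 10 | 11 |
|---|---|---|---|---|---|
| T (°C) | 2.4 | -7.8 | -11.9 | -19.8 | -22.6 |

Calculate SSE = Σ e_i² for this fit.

SSE = 2.26

t=3: ŷ = 11 − 3.1·3 = 1.7; e = 2.4 − 1.7 = 0.7
t=6: ŷ = 11 − 3.1·6 = -7.6; e = -7.8 − (-7.6) = -0.2
t=7: ŷ = 11 − 3.1·7 = -10.7; e = -11.9 − (-10.7) = -1.2
t=10: ŷ = 11 − 3.1·10 = -20; e = -19.8 − (-20) = 0.2
t=11: ŷ = 11 − 3.1·11 = -23.1; e = -22.6 − (-23.1) = 0.5
SSE = 0.49 + 0.04 + 1.44 + 0.04 + 0.25 = 2.26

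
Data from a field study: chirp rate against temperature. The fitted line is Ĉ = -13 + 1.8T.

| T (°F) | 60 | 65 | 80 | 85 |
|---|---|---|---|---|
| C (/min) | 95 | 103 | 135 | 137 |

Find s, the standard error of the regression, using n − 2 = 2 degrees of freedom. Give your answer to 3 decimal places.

s = 3.606

T=60: Ĉ = -13 + 1.8·60 = 95; r = 95 − 95 = 0
T=65: Ĉ = -13 + 1.8·65 = 104; r = 103 − 104 = -1
T=80: Ĉ = -13 + 1.8·80 = 131; r = 135 − 131 = 4
T=85: Ĉ = -13 + 1.8·85 = 140; r = 137 − 140 = -3
SSE = 0 + 1 + 16 + 9 = 26
s = √(26/2) = √13 ≈ 3.606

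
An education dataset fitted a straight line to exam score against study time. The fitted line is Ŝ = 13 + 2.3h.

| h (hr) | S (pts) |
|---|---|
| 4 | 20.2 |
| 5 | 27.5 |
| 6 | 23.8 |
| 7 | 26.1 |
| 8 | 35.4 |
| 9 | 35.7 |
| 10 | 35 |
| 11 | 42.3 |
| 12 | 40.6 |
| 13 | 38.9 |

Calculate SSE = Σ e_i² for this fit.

h=4: Ŝ = 13 + 2.3·4 = 22.2; e = 20.2 − 22.2 = -2
h=5: Ŝ = 13 + 2.3·5 = 24.5; e = 27.5 − 24.5 = 3
h=6: Ŝ = 13 + 2.3·6 = 26.8; e = 23.8 − 26.8 = -3
h=7: Ŝ = 13 + 2.3·7 = 29.1; e = 26.1 − 29.1 = -3
h=8: Ŝ = 13 + 2.3·8 = 31.4; e = 35.4 − 31.4 = 4
h=9: Ŝ = 13 + 2.3·9 = 33.7; e = 35.7 − 33.7 = 2
h=10: Ŝ = 13 + 2.3·10 = 36; e = 35 − 36 = -1
h=11: Ŝ = 13 + 2.3·11 = 38.3; e = 42.3 − 38.3 = 4
h=12: Ŝ = 13 + 2.3·12 = 40.6; e = 40.6 − 40.6 = 0
h=13: Ŝ = 13 + 2.3·13 = 42.9; e = 38.9 − 42.9 = -4
SSE = 4 + 9 + 9 + 9 + 16 + 4 + 1 + 16 + 0 + 16 = 84

SSE = 84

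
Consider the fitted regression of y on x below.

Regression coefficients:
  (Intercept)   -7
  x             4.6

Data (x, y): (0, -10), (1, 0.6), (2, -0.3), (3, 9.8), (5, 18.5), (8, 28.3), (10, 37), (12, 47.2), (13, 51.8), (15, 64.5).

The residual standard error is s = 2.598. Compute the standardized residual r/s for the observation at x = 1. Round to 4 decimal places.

1.1547

ŷ = -7 + 4.6·1 = -2.4
r = 0.6 − (-2.4) = 3
r/s = 3 / 2.598 = 1.1547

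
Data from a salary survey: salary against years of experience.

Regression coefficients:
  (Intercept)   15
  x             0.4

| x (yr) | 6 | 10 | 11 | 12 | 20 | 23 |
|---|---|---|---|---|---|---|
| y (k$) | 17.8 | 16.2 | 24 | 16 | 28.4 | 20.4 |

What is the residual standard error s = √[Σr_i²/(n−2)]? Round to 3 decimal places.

x=6: ŷ = 15 + 0.4·6 = 17.4; r = 17.8 − 17.4 = 0.4
x=10: ŷ = 15 + 0.4·10 = 19; r = 16.2 − 19 = -2.8
x=11: ŷ = 15 + 0.4·11 = 19.4; r = 24 − 19.4 = 4.6
x=12: ŷ = 15 + 0.4·12 = 19.8; r = 16 − 19.8 = -3.8
x=20: ŷ = 15 + 0.4·20 = 23; r = 28.4 − 23 = 5.4
x=23: ŷ = 15 + 0.4·23 = 24.2; r = 20.4 − 24.2 = -3.8
SSE = 0.16 + 7.84 + 21.16 + 14.44 + 29.16 + 14.44 = 87.2
s = √(87.2/4) = √21.8 ≈ 4.669

s = 4.669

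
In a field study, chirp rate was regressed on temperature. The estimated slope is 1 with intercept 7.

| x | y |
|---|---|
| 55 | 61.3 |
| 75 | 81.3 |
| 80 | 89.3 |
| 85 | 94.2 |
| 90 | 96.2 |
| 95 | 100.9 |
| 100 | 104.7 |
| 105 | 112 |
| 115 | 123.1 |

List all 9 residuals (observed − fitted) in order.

x=55: ŷ = 7 + 55 = 62; r = 61.3 − 62 = -0.7
x=75: ŷ = 7 + 75 = 82; r = 81.3 − 82 = -0.7
x=80: ŷ = 7 + 80 = 87; r = 89.3 − 87 = 2.3
x=85: ŷ = 7 + 85 = 92; r = 94.2 − 92 = 2.2
x=90: ŷ = 7 + 90 = 97; r = 96.2 − 97 = -0.8
x=95: ŷ = 7 + 95 = 102; r = 100.9 − 102 = -1.1
x=100: ŷ = 7 + 100 = 107; r = 104.7 − 107 = -2.3
x=105: ŷ = 7 + 105 = 112; r = 112 − 112 = 0
x=115: ŷ = 7 + 115 = 122; r = 123.1 − 122 = 1.1

-0.7, -0.7, 2.3, 2.2, -0.8, -1.1, -2.3, 0, 1.1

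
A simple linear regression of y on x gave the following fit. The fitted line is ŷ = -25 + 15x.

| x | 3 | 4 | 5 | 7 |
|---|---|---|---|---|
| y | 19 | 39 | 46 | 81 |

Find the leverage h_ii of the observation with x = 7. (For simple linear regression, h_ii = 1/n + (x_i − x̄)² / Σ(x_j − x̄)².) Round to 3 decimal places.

h = 0.829

x̄ = (3 + 4 + 5 + 7)/4 = 4.75
Σ(x − x̄)² = 3.0625 + 0.5625 + 0.0625 + 5.0625 = 8.75
h = 1/4 + (2.25)²/8.75 = 0.25 + 0.578571 = 0.829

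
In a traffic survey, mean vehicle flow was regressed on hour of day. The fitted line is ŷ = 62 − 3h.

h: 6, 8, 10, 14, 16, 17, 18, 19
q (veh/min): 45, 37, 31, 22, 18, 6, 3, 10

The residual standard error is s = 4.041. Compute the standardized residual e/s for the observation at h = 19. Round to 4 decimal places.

1.2373

ŷ = 62 − 3·19 = 5
e = 10 − 5 = 5
e/s = 5 / 4.041 = 1.2373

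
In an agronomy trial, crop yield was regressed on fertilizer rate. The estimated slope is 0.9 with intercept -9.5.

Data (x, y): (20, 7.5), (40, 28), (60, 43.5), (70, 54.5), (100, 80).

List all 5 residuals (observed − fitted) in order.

-1, 1.5, -1, 1, -0.5

x=20: ŷ = -9.5 + 0.9·20 = 8.5; r = 7.5 − 8.5 = -1
x=40: ŷ = -9.5 + 0.9·40 = 26.5; r = 28 − 26.5 = 1.5
x=60: ŷ = -9.5 + 0.9·60 = 44.5; r = 43.5 − 44.5 = -1
x=70: ŷ = -9.5 + 0.9·70 = 53.5; r = 54.5 − 53.5 = 1
x=100: ŷ = -9.5 + 0.9·100 = 80.5; r = 80 − 80.5 = -0.5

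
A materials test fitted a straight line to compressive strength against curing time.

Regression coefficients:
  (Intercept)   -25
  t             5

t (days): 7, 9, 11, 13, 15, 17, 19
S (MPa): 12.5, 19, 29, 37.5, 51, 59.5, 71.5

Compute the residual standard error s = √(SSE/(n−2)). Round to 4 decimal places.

t=7: Ŝ = -25 + 5·7 = 10; r = 12.5 − 10 = 2.5
t=9: Ŝ = -25 + 5·9 = 20; r = 19 − 20 = -1
t=11: Ŝ = -25 + 5·11 = 30; r = 29 − 30 = -1
t=13: Ŝ = -25 + 5·13 = 40; r = 37.5 − 40 = -2.5
t=15: Ŝ = -25 + 5·15 = 50; r = 51 − 50 = 1
t=17: Ŝ = -25 + 5·17 = 60; r = 59.5 − 60 = -0.5
t=19: Ŝ = -25 + 5·19 = 70; r = 71.5 − 70 = 1.5
SSE = 6.25 + 1 + 1 + 6.25 + 1 + 0.25 + 2.25 = 18
s = √(18/5) = √3.6 ≈ 1.8974

s = 1.8974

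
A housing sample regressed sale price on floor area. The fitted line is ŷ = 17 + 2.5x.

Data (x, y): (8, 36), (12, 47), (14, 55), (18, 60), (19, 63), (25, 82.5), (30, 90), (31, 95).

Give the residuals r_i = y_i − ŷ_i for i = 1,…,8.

-1, 0, 3, -2, -1.5, 3, -2, 0.5

x=8: ŷ = 17 + 2.5·8 = 37; r = 36 − 37 = -1
x=12: ŷ = 17 + 2.5·12 = 47; r = 47 − 47 = 0
x=14: ŷ = 17 + 2.5·14 = 52; r = 55 − 52 = 3
x=18: ŷ = 17 + 2.5·18 = 62; r = 60 − 62 = -2
x=19: ŷ = 17 + 2.5·19 = 64.5; r = 63 − 64.5 = -1.5
x=25: ŷ = 17 + 2.5·25 = 79.5; r = 82.5 − 79.5 = 3
x=30: ŷ = 17 + 2.5·30 = 92; r = 90 − 92 = -2
x=31: ŷ = 17 + 2.5·31 = 94.5; r = 95 − 94.5 = 0.5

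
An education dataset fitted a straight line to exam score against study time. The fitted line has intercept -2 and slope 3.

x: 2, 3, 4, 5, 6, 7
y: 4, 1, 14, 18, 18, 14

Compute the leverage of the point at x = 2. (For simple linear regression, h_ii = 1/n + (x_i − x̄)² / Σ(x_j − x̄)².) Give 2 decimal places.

h = 0.52

x̄ = (2 + 3 + 4 + 5 + 6 + 7)/6 = 4.5
Σ(x − x̄)² = 6.25 + 2.25 + 0.25 + 0.25 + 2.25 + 6.25 = 17.5
h = 1/6 + (-2.5)²/17.5 = 0.166667 + 0.357143 = 0.52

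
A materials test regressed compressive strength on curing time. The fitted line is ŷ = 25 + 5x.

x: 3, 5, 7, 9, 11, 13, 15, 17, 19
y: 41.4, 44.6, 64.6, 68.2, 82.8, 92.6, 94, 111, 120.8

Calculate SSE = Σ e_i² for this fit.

SSE = 107.76

x=3: ŷ = 25 + 5·3 = 40; e = 41.4 − 40 = 1.4
x=5: ŷ = 25 + 5·5 = 50; e = 44.6 − 50 = -5.4
x=7: ŷ = 25 + 5·7 = 60; e = 64.6 − 60 = 4.6
x=9: ŷ = 25 + 5·9 = 70; e = 68.2 − 70 = -1.8
x=11: ŷ = 25 + 5·11 = 80; e = 82.8 − 80 = 2.8
x=13: ŷ = 25 + 5·13 = 90; e = 92.6 − 90 = 2.6
x=15: ŷ = 25 + 5·15 = 100; e = 94 − 100 = -6
x=17: ŷ = 25 + 5·17 = 110; e = 111 − 110 = 1
x=19: ŷ = 25 + 5·19 = 120; e = 120.8 − 120 = 0.8
SSE = 1.96 + 29.16 + 21.16 + 3.24 + 7.84 + 6.76 + 36 + 1 + 0.64 = 107.76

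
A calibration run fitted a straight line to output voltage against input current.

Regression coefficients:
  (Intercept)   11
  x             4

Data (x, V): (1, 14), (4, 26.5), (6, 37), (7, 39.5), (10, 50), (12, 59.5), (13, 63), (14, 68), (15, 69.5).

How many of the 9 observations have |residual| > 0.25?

x=1: ŷ = 11 + 4·1 = 15; e = 14 − 15 = -1
x=4: ŷ = 11 + 4·4 = 27; e = 26.5 − 27 = -0.5
x=6: ŷ = 11 + 4·6 = 35; e = 37 − 35 = 2
x=7: ŷ = 11 + 4·7 = 39; e = 39.5 − 39 = 0.5
x=10: ŷ = 11 + 4·10 = 51; e = 50 − 51 = -1
x=12: ŷ = 11 + 4·12 = 59; e = 59.5 − 59 = 0.5
x=13: ŷ = 11 + 4·13 = 63; e = 63 − 63 = 0
x=14: ŷ = 11 + 4·14 = 67; e = 68 − 67 = 1
x=15: ŷ = 11 + 4·15 = 71; e = 69.5 − 71 = -1.5
|e| > 0.25: x=1 (|e|=1), x=4 (|e|=0.5), x=6 (|e|=2), x=7 (|e|=0.5), x=10 (|e|=1), x=12 (|e|=0.5), x=14 (|e|=1), x=15 (|e|=1.5) → 8

8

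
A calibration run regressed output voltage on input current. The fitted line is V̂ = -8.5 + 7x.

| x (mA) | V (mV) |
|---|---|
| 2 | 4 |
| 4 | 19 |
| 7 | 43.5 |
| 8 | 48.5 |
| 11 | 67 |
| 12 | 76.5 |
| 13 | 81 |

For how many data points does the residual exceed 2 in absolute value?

1

x=2: V̂ = -8.5 + 7·2 = 5.5; r = 4 − 5.5 = -1.5
x=4: V̂ = -8.5 + 7·4 = 19.5; r = 19 − 19.5 = -0.5
x=7: V̂ = -8.5 + 7·7 = 40.5; r = 43.5 − 40.5 = 3
x=8: V̂ = -8.5 + 7·8 = 47.5; r = 48.5 − 47.5 = 1
x=11: V̂ = -8.5 + 7·11 = 68.5; r = 67 − 68.5 = -1.5
x=12: V̂ = -8.5 + 7·12 = 75.5; r = 76.5 − 75.5 = 1
x=13: V̂ = -8.5 + 7·13 = 82.5; r = 81 − 82.5 = -1.5
|r| > 2: x=7 (|r|=3) → 1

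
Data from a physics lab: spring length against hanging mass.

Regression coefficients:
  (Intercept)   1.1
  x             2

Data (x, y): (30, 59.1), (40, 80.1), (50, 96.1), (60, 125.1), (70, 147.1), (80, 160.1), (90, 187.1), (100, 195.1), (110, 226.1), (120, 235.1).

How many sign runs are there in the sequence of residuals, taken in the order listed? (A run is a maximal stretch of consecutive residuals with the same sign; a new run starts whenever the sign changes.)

x=30: ŷ = 1.1 + 2·30 = 61.1; r = 59.1 − 61.1 = -2
x=40: ŷ = 1.1 + 2·40 = 81.1; r = 80.1 − 81.1 = -1
x=50: ŷ = 1.1 + 2·50 = 101.1; r = 96.1 − 101.1 = -5
x=60: ŷ = 1.1 + 2·60 = 121.1; r = 125.1 − 121.1 = 4
x=70: ŷ = 1.1 + 2·70 = 141.1; r = 147.1 − 141.1 = 6
x=80: ŷ = 1.1 + 2·80 = 161.1; r = 160.1 − 161.1 = -1
x=90: ŷ = 1.1 + 2·90 = 181.1; r = 187.1 − 181.1 = 6
x=100: ŷ = 1.1 + 2·100 = 201.1; r = 195.1 − 201.1 = -6
x=110: ŷ = 1.1 + 2·110 = 221.1; r = 226.1 − 221.1 = 5
x=120: ŷ = 1.1 + 2·120 = 241.1; r = 235.1 − 241.1 = -6
Signs: − − − + + − + − + −
Runs: −×3, +×2, −×1, +×1, −×1, +×1, −×1 → 7

7 runs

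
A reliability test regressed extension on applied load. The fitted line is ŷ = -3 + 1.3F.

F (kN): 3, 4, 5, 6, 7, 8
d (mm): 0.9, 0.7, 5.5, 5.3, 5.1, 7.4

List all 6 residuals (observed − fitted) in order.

F=3: ŷ = -3 + 1.3·3 = 0.9; r = 0.9 − 0.9 = 0
F=4: ŷ = -3 + 1.3·4 = 2.2; r = 0.7 − 2.2 = -1.5
F=5: ŷ = -3 + 1.3·5 = 3.5; r = 5.5 − 3.5 = 2
F=6: ŷ = -3 + 1.3·6 = 4.8; r = 5.3 − 4.8 = 0.5
F=7: ŷ = -3 + 1.3·7 = 6.1; r = 5.1 − 6.1 = -1
F=8: ŷ = -3 + 1.3·8 = 7.4; r = 7.4 − 7.4 = 0

0, -1.5, 2, 0.5, -1, 0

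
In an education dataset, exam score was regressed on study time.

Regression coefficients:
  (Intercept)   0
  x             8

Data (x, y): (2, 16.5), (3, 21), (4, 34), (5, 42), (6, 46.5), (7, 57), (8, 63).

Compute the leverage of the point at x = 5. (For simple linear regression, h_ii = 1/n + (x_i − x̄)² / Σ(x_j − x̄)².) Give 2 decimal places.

h = 0.14

x̄ = (2 + 3 + 4 + 5 + 6 + 7 + 8)/7 = 5
Σ(x − x̄)² = 9 + 4 + 1 + 0 + 1 + 4 + 9 = 28
h = 1/7 + (0)²/28 = 0.142857 + 0 = 0.14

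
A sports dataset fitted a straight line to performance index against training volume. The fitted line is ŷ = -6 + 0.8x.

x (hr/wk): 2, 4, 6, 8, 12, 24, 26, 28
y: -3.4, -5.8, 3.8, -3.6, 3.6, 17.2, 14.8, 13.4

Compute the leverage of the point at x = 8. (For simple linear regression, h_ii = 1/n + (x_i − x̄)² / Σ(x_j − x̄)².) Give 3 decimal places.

h = 0.167

x̄ = (2 + 4 + 6 + 8 + 12 + 24 + 26 + 28)/8 = 13.75
Σ(x − x̄)² = 138.062 + 95.0625 + 60.0625 + 33.0625 + 3.0625 + 105.062 + 150.062 + 203.062 = 787.5
h = 1/8 + (-5.75)²/787.5 = 0.125 + 0.0419841 = 0.167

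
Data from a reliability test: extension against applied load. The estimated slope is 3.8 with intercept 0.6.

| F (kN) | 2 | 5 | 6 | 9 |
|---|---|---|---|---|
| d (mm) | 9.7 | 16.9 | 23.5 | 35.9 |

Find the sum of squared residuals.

SSE = 10.76

F=2: ŷ = 0.6 + 3.8·2 = 8.2; e = 9.7 − 8.2 = 1.5
F=5: ŷ = 0.6 + 3.8·5 = 19.6; e = 16.9 − 19.6 = -2.7
F=6: ŷ = 0.6 + 3.8·6 = 23.4; e = 23.5 − 23.4 = 0.1
F=9: ŷ = 0.6 + 3.8·9 = 34.8; e = 35.9 − 34.8 = 1.1
SSE = 2.25 + 7.29 + 0.01 + 1.21 = 10.76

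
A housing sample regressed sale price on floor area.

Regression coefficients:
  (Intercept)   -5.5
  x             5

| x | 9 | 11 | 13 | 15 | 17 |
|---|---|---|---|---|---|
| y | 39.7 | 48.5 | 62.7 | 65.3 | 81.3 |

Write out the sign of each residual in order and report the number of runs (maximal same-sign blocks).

5 runs

x=9: ŷ = -5.5 + 5·9 = 39.5; r = 39.7 − 39.5 = 0.2
x=11: ŷ = -5.5 + 5·11 = 49.5; r = 48.5 − 49.5 = -1
x=13: ŷ = -5.5 + 5·13 = 59.5; r = 62.7 − 59.5 = 3.2
x=15: ŷ = -5.5 + 5·15 = 69.5; r = 65.3 − 69.5 = -4.2
x=17: ŷ = -5.5 + 5·17 = 79.5; r = 81.3 − 79.5 = 1.8
Signs: + − + − +
Runs: +×1, −×1, +×1, −×1, +×1 → 5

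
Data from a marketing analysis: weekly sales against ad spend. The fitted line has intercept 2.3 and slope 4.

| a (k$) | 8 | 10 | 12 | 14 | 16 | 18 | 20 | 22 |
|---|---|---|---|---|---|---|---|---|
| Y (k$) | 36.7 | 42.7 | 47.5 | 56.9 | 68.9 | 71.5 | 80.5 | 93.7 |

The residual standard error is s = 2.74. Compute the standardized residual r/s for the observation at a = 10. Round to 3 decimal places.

ŷ = 2.3 + 4·10 = 42.3
r = 42.7 − 42.3 = 0.4
r/s = 0.4 / 2.74 = 0.146

0.146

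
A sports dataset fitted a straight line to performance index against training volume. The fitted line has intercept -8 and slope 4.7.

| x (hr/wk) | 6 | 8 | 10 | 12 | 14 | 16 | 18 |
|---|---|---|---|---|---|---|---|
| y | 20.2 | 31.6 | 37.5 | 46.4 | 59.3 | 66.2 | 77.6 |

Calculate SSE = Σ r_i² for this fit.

SSE = 14.5

x=6: ŷ = -8 + 4.7·6 = 20.2; r = 20.2 − 20.2 = 0
x=8: ŷ = -8 + 4.7·8 = 29.6; r = 31.6 − 29.6 = 2
x=10: ŷ = -8 + 4.7·10 = 39; r = 37.5 − 39 = -1.5
x=12: ŷ = -8 + 4.7·12 = 48.4; r = 46.4 − 48.4 = -2
x=14: ŷ = -8 + 4.7·14 = 57.8; r = 59.3 − 57.8 = 1.5
x=16: ŷ = -8 + 4.7·16 = 67.2; r = 66.2 − 67.2 = -1
x=18: ŷ = -8 + 4.7·18 = 76.6; r = 77.6 − 76.6 = 1
SSE = 0 + 4 + 2.25 + 4 + 2.25 + 1 + 1 = 14.5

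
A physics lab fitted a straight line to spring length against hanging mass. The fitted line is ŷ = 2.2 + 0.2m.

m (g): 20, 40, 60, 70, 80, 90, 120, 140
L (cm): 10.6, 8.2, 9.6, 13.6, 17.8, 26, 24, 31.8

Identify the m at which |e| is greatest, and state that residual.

m = 90, e = 5.8

m=20: ŷ = 2.2 + 0.2·20 = 6.2; e = 10.6 − 6.2 = 4.4
m=40: ŷ = 2.2 + 0.2·40 = 10.2; e = 8.2 − 10.2 = -2
m=60: ŷ = 2.2 + 0.2·60 = 14.2; e = 9.6 − 14.2 = -4.6
m=70: ŷ = 2.2 + 0.2·70 = 16.2; e = 13.6 − 16.2 = -2.6
m=80: ŷ = 2.2 + 0.2·80 = 18.2; e = 17.8 − 18.2 = -0.4
m=90: ŷ = 2.2 + 0.2·90 = 20.2; e = 26 − 20.2 = 5.8
m=120: ŷ = 2.2 + 0.2·120 = 26.2; e = 24 − 26.2 = -2.2
m=140: ŷ = 2.2 + 0.2·140 = 30.2; e = 31.8 − 30.2 = 1.6
Largest |e| is 5.8 at m = 90, residual 5.8.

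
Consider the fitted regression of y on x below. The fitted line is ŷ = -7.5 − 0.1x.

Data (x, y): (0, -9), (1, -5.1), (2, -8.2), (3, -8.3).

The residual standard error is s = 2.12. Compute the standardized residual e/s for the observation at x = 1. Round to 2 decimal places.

1.18

ŷ = -7.5 − 0.1·1 = -7.6
e = -5.1 − (-7.6) = 2.5
e/s = 2.5 / 2.12 = 1.18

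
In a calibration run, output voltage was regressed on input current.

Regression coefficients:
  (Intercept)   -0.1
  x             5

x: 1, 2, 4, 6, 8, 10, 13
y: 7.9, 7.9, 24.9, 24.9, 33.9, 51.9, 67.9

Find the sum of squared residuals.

SSE = 112

x=1: ŷ = -0.1 + 5·1 = 4.9; r = 7.9 − 4.9 = 3
x=2: ŷ = -0.1 + 5·2 = 9.9; r = 7.9 − 9.9 = -2
x=4: ŷ = -0.1 + 5·4 = 19.9; r = 24.9 − 19.9 = 5
x=6: ŷ = -0.1 + 5·6 = 29.9; r = 24.9 − 29.9 = -5
x=8: ŷ = -0.1 + 5·8 = 39.9; r = 33.9 − 39.9 = -6
x=10: ŷ = -0.1 + 5·10 = 49.9; r = 51.9 − 49.9 = 2
x=13: ŷ = -0.1 + 5·13 = 64.9; r = 67.9 − 64.9 = 3
SSE = 9 + 4 + 25 + 25 + 36 + 4 + 9 = 112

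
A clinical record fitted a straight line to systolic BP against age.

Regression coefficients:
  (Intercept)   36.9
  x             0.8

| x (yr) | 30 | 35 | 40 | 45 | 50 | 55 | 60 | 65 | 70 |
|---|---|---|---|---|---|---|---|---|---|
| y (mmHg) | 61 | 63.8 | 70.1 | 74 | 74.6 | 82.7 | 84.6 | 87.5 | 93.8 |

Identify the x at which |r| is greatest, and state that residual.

x=30: ŷ = 36.9 + 0.8·30 = 60.9; r = 61 − 60.9 = 0.1
x=35: ŷ = 36.9 + 0.8·35 = 64.9; r = 63.8 − 64.9 = -1.1
x=40: ŷ = 36.9 + 0.8·40 = 68.9; r = 70.1 − 68.9 = 1.2
x=45: ŷ = 36.9 + 0.8·45 = 72.9; r = 74 − 72.9 = 1.1
x=50: ŷ = 36.9 + 0.8·50 = 76.9; r = 74.6 − 76.9 = -2.3
x=55: ŷ = 36.9 + 0.8·55 = 80.9; r = 82.7 − 80.9 = 1.8
x=60: ŷ = 36.9 + 0.8·60 = 84.9; r = 84.6 − 84.9 = -0.3
x=65: ŷ = 36.9 + 0.8·65 = 88.9; r = 87.5 − 88.9 = -1.4
x=70: ŷ = 36.9 + 0.8·70 = 92.9; r = 93.8 − 92.9 = 0.9
Largest |r| is 2.3 at x = 50, residual -2.3.

x = 50, r = -2.3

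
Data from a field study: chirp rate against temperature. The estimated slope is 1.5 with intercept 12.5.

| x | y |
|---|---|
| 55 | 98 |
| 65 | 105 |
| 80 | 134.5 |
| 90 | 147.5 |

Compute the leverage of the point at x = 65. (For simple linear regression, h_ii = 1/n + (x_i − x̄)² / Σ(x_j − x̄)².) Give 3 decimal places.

h = 0.328

x̄ = (55 + 65 + 80 + 90)/4 = 72.5
Σ(x − x̄)² = 306.25 + 56.25 + 56.25 + 306.25 = 725
h = 1/4 + (-7.5)²/725 = 0.25 + 0.0775862 = 0.328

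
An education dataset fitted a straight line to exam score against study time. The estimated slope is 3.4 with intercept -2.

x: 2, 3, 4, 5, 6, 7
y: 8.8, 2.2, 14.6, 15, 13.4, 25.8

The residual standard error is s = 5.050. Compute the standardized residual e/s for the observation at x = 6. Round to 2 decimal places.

ŷ = -2 + 3.4·6 = 18.4
e = 13.4 − 18.4 = -5
e/s = -5 / 5.050 = -0.99

-0.99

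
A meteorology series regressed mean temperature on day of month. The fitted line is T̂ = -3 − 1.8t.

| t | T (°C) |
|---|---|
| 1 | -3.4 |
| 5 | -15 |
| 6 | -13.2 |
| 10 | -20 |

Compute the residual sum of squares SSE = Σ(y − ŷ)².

SSE = 12.32

t=1: T̂ = -3 − 1.8·1 = -4.8; r = -3.4 − (-4.8) = 1.4
t=5: T̂ = -3 − 1.8·5 = -12; r = -15 − (-12) = -3
t=6: T̂ = -3 − 1.8·6 = -13.8; r = -13.2 − (-13.8) = 0.6
t=10: T̂ = -3 − 1.8·10 = -21; r = -20 − (-21) = 1
SSE = 1.96 + 9 + 0.36 + 1 = 12.32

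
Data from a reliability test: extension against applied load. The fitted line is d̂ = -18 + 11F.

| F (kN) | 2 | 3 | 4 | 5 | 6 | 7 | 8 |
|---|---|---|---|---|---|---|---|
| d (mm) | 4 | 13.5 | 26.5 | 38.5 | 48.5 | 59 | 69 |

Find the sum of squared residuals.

F=2: d̂ = -18 + 11·2 = 4; e = 4 − 4 = 0
F=3: d̂ = -18 + 11·3 = 15; e = 13.5 − 15 = -1.5
F=4: d̂ = -18 + 11·4 = 26; e = 26.5 − 26 = 0.5
F=5: d̂ = -18 + 11·5 = 37; e = 38.5 − 37 = 1.5
F=6: d̂ = -18 + 11·6 = 48; e = 48.5 − 48 = 0.5
F=7: d̂ = -18 + 11·7 = 59; e = 59 − 59 = 0
F=8: d̂ = -18 + 11·8 = 70; e = 69 − 70 = -1
SSE = 0 + 2.25 + 0.25 + 2.25 + 0.25 + 0 + 1 = 6

SSE = 6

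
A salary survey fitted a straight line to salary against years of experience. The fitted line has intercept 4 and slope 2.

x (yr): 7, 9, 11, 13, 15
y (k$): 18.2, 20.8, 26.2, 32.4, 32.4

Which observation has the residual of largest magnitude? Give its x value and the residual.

x=7: ŷ = 4 + 2·7 = 18; e = 18.2 − 18 = 0.2
x=9: ŷ = 4 + 2·9 = 22; e = 20.8 − 22 = -1.2
x=11: ŷ = 4 + 2·11 = 26; e = 26.2 − 26 = 0.2
x=13: ŷ = 4 + 2·13 = 30; e = 32.4 − 30 = 2.4
x=15: ŷ = 4 + 2·15 = 34; e = 32.4 − 34 = -1.6
Largest |e| is 2.4 at x = 13, residual 2.4.

x = 13, e = 2.4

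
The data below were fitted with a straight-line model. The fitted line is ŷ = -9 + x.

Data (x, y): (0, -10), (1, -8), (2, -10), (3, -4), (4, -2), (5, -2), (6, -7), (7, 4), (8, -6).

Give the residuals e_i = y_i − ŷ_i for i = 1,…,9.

x=0: ŷ = -9 + 0 = -9; e = -10 − (-9) = -1
x=1: ŷ = -9 + 1 = -8; e = -8 − (-8) = 0
x=2: ŷ = -9 + 2 = -7; e = -10 − (-7) = -3
x=3: ŷ = -9 + 3 = -6; e = -4 − (-6) = 2
x=4: ŷ = -9 + 4 = -5; e = -2 − (-5) = 3
x=5: ŷ = -9 + 5 = -4; e = -2 − (-4) = 2
x=6: ŷ = -9 + 6 = -3; e = -7 − (-3) = -4
x=7: ŷ = -9 + 7 = -2; e = 4 − (-2) = 6
x=8: ŷ = -9 + 8 = -1; e = -6 − (-1) = -5

-1, 0, -3, 2, 3, 2, -4, 6, -5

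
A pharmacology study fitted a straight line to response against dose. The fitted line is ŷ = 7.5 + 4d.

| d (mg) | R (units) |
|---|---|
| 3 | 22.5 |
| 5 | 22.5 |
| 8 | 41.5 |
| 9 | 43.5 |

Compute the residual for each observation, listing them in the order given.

d=3: ŷ = 7.5 + 4·3 = 19.5; e = 22.5 − 19.5 = 3
d=5: ŷ = 7.5 + 4·5 = 27.5; e = 22.5 − 27.5 = -5
d=8: ŷ = 7.5 + 4·8 = 39.5; e = 41.5 − 39.5 = 2
d=9: ŷ = 7.5 + 4·9 = 43.5; e = 43.5 − 43.5 = 0

3, -5, 2, 0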